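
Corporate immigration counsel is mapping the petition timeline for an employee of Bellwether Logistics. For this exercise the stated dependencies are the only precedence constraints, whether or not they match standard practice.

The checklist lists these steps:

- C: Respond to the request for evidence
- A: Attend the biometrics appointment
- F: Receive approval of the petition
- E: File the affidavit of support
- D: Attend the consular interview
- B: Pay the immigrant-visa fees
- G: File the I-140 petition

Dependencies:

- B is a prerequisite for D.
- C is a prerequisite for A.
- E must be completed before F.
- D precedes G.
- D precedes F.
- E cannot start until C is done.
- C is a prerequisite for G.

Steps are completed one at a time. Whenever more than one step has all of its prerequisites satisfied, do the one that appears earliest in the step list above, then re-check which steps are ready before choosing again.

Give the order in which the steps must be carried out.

Nothing is required for C and B. C is listed earlier → C first.
Ready: A, E and B. A is listed earlier → A.
Now E and B have their prerequisites met. E is listed earlier, so E next.
B is the only step now ready → B.
Next only D has its prerequisites met → D.
F and G are both available; F is listed earlier → F.
Next only G has its prerequisites met → G.

C, A, E, B, D, F, G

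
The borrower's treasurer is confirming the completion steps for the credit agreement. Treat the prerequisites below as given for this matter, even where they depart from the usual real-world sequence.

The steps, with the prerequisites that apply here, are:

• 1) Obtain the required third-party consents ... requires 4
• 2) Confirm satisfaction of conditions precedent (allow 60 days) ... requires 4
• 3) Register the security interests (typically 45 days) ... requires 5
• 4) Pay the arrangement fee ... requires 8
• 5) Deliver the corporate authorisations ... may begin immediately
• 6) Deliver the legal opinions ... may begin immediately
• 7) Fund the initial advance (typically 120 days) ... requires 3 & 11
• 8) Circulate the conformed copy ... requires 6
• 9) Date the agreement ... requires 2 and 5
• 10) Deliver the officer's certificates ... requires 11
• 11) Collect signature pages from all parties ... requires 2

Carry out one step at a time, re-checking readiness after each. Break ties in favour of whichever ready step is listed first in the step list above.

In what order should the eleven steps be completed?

Nothing is required for 5 and 6. 5 is listed earlier → 5 first.
3 now also ready, so the ready set is {3, 6}; 3 is listed earlier → 3.
Next only 6 has its prerequisites met → 6.
Next only 8 has its prerequisites met → 8.
4 needed 8, now all done → 4.
1 and 2 are both available; 1 is listed earlier → 1.
2 needed 4, now all done → 2.
Ready: 9 and 11. 9 is listed earlier → 9.
11 needed 2, now all done → 11.
Now 7 and 10 have their prerequisites met. 7 is listed earlier, so 7 next.
10 needed 11, now all done → 10.

5, 3, 6, 8, 4, 1, 2, 9, 11, 7, 10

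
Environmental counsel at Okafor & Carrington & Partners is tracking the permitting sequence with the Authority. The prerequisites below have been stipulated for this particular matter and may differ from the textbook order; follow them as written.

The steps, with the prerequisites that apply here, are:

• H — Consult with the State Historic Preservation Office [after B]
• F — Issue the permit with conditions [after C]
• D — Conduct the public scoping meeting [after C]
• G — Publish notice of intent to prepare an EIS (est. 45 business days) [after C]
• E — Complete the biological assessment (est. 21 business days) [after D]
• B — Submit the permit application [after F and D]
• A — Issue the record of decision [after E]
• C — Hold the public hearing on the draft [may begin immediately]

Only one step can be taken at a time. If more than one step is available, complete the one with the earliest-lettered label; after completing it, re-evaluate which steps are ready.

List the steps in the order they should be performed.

Only C has no prerequisites, so it is first.
Now D, F and G have their prerequisites met. D has the earlier label, so D next.
E now also ready, so the ready set is {E, F, G}; E has the earlier label → E.
A now also ready, so the ready set is {A, F, G}; A has the earlier label → A.
Now F and G have their prerequisites met. F has the earlier label, so F next.
B now also ready, so the ready set is {B, G}; B has the earlier label → B.
H now also ready, so the ready set is {G, H}; G has the earlier label → G.
H is the only step now ready → H.

C D E A F B G H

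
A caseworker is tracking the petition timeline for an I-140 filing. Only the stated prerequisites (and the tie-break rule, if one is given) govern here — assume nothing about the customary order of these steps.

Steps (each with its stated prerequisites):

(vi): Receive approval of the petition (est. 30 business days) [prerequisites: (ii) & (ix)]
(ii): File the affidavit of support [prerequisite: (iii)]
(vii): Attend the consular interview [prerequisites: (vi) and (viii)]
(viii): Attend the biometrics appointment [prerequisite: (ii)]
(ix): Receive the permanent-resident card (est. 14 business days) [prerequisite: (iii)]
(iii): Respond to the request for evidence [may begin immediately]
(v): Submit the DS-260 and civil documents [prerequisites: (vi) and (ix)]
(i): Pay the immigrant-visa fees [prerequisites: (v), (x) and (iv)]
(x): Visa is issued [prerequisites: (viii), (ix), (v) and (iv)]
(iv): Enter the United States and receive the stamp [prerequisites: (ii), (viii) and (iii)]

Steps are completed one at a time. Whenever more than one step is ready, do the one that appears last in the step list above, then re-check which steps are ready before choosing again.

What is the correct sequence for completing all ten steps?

(iii) is the only step with nothing outstanding, so it goes first.
Now (ix) and (ii) have their prerequisites met. (ix) is listed later, so (ix) next.
(ii) is the only step now ready → (ii).
Ready: (viii) and (vi). (viii) is listed later → (viii).
Now (iv) and (vi) have their prerequisites met. (iv) is listed later, so (iv) next.
(vi) is the only step now ready → (vi).
(v) and (vii) are both available; (v) is listed later → (v).
Ready: (x) and (vii). (x) is listed later → (x).
(i) and (vii) are both available; (i) is listed later → (i).
That leaves (vii) as the only ready step → (vii).

(iii) (ix) (ii) (viii) (iv) (vi) (v) (x) (i) (vii)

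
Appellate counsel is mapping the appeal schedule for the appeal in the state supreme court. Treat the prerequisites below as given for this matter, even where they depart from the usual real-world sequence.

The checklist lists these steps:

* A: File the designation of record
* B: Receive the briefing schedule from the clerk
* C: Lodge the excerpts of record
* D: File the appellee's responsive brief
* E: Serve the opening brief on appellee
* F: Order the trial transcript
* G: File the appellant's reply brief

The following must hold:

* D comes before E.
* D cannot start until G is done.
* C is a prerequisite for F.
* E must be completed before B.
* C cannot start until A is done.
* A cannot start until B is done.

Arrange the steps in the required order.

G has no prerequisites → G first.
D needed G, now all done → D.
Next only E has its prerequisites met → E.
That leaves B as the only ready step → B.
Next only A has its prerequisites met → A.
That leaves C as the only ready step → C.
F needed C, now all done → F.

G → D → E → B → A → C → F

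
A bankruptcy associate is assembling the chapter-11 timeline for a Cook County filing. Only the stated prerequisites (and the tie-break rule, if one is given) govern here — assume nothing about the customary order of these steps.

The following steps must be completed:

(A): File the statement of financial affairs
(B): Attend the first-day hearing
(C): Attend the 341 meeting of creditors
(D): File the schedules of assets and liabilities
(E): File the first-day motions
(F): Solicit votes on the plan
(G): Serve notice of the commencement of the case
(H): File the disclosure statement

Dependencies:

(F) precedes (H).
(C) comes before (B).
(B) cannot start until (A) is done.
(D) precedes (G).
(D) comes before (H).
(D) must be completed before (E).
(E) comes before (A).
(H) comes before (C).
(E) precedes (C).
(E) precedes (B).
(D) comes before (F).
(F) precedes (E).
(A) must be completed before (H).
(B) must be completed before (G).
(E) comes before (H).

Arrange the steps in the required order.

(D), (F), (E), (A), (H), (C), (B), (G)

(D) has no prerequisites → (D) first.
That leaves (F) as the only ready step → (F).
(E) needed (D) and (F), now all done → (E).
(A) needed (E), now all done → (A).
That leaves (H) as the only ready step → (H).
(C) needed (E) and (H), now all done → (C).
(B) is the only step now ready → (B).
That leaves (G) as the only ready step → (G).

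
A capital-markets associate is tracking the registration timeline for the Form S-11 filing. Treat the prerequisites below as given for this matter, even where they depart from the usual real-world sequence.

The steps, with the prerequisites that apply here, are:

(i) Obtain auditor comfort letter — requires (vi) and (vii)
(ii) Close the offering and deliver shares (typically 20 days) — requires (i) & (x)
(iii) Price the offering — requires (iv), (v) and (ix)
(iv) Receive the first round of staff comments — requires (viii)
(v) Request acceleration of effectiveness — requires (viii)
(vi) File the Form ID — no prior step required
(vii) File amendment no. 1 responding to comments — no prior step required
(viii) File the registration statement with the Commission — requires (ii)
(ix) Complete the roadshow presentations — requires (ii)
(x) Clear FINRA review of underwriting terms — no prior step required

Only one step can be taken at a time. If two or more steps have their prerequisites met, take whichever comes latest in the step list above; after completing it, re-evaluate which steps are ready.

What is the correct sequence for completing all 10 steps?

Nothing is required for (x), (vii) and (vi). (x) is listed later → (x) first.
(vii) and (vi) are both available; (vii) is listed later → (vii).
That leaves (vi) as the only ready step → (vi).
(i) needed (vii) and (vi), now all done → (i).
(ii) is the only step now ready → (ii).
(ix) and (viii) are both available; (ix) is listed later → (ix).
(viii) needed (ii), now all done → (viii).
Ready: (v) and (iv). (v) is listed later → (v).
(iv) is the only step now ready → (iv).
(iii) needed (ix), (v) and (iv), now all done → (iii).

(x), (vii), (vi), (i), (ii), (ix), (viii), (v), (iv), (iii)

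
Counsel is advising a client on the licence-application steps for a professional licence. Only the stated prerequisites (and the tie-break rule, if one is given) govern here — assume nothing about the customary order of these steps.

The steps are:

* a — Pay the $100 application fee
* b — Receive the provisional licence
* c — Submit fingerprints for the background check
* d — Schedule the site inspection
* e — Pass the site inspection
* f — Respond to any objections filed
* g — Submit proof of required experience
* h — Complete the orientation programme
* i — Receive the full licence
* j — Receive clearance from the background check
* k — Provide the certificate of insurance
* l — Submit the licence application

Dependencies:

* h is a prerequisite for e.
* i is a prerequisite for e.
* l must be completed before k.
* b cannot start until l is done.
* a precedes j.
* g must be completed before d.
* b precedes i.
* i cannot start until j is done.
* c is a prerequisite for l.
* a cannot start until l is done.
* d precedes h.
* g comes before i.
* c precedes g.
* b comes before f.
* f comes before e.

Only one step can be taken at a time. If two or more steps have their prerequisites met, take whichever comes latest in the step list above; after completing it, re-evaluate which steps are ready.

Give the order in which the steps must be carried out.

c is the only step with nothing outstanding, so it goes first.
l and g are both available; l is listed later → l.
Now k, g, b and a have their prerequisites met. k is listed later, so k next.
Now g, b and a have their prerequisites met. g is listed later, so g next.
d now also ready, so the ready set is {d, b, a}; d is listed later → d.
Now h, b and a have their prerequisites met. h is listed later, so h next.
Now b and a have their prerequisites met. b is listed later, so b next.
Ready: f and a. f is listed later → f.
a is the only step now ready → a.
That leaves j as the only ready step → j.
i needed j, g and b, now all done → i.
That leaves e as the only ready step → e.

c, l, k, g, d, h, b, f, a, j, i, e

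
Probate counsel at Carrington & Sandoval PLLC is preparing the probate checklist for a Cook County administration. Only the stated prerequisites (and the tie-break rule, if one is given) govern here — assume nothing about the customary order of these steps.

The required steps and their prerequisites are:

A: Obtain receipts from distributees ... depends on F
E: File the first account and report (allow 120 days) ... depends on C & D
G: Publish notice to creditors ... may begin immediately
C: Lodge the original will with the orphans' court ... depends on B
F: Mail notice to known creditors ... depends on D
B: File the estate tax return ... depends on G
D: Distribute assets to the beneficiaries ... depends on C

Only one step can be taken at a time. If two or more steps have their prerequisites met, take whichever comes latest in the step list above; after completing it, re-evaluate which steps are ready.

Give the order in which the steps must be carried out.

G → B → C → D → F → E → A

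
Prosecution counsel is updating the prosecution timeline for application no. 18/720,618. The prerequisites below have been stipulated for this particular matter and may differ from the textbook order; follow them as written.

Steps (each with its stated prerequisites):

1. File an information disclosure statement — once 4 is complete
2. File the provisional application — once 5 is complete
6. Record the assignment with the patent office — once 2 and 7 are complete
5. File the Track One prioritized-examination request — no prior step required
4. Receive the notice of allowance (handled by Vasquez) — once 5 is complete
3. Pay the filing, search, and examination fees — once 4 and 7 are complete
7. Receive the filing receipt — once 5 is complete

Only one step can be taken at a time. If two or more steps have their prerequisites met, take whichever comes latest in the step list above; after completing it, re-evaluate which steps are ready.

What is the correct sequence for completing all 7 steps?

5 is the only step with nothing outstanding, so it goes first.
Now 7, 4 and 2 have their prerequisites met. 7 is listed later, so 7 next.
Now 4 and 2 have their prerequisites met. 4 is listed later, so 4 next.
Ready: 3, 2 and 1. 3 is listed later → 3.
2 and 1 are both available; 2 is listed later → 2.
6 and 1 are both available; 6 is listed later → 6.
1 needed 4, now all done → 1.

5, 7, 4, 3, 2, 6, 1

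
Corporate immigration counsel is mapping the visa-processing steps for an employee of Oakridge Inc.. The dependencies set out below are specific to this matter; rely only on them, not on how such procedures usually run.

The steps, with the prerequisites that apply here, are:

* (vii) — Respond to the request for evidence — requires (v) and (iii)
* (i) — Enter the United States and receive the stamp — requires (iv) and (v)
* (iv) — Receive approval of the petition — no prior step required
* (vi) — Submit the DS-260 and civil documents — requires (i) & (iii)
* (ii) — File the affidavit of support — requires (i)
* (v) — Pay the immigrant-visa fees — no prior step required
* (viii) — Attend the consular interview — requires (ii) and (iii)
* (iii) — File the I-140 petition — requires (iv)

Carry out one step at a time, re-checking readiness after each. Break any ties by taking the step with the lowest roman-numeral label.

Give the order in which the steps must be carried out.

Nothing is required for (iv) and (v). (iv) has the earlier label → (iv) first.
(iii) now also ready, so the ready set is {(iii), (v)}; (iii) has the earlier label → (iii).
(v) is the only step now ready → (v).
Ready: (i) and (vii). (i) has the earlier label → (i).
(ii), (vi) and (vii) are all available; (ii) has the earlier label → (ii).
Ready: (vi), (vii) and (viii). (vi) has the earlier label → (vi).
(vii) and (viii) are both available; (vii) has the earlier label → (vii).
(viii) needed (ii) and (iii), now all done → (viii).

(iv), (iii), (v), (i), (ii), (vi), (vii), (viii)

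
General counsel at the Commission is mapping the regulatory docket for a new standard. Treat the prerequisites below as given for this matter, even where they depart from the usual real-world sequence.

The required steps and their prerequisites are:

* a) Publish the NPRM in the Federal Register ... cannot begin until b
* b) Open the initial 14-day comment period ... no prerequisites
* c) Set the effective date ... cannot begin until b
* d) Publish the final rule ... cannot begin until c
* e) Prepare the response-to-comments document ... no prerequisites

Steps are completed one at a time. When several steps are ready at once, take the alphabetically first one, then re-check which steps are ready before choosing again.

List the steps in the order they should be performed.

b, a, c, d, e

Nothing is required for b and e. b has the earlier label → b first.
a, c and e are all available; a has the earlier label → a.
Now c and e have their prerequisites met. c has the earlier label, so c next.
d now also ready, so the ready set is {d, e}; d has the earlier label → d.
Next only e has its prerequisites met → e.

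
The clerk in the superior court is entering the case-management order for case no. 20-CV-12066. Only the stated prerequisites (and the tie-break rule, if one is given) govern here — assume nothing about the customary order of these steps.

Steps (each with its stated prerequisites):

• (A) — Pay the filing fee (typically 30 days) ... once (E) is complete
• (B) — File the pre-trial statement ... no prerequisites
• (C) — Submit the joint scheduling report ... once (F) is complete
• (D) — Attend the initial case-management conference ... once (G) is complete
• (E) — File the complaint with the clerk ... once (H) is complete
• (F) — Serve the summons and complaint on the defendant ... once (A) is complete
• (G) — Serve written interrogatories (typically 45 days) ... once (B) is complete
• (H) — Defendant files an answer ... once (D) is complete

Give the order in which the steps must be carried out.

Only (B) has no prerequisites, so it is first.
(G) is the only step now ready → (G).
(D) needed (G), now all done → (D).
(H) needed (D), now all done → (H).
(E) needed (H), now all done → (E).
Next only (A) has its prerequisites met → (A).
That leaves (F) as the only ready step → (F).
(C) needed (F), now all done → (C).

(B) (G) (D) (H) (E) (A) (F) (C)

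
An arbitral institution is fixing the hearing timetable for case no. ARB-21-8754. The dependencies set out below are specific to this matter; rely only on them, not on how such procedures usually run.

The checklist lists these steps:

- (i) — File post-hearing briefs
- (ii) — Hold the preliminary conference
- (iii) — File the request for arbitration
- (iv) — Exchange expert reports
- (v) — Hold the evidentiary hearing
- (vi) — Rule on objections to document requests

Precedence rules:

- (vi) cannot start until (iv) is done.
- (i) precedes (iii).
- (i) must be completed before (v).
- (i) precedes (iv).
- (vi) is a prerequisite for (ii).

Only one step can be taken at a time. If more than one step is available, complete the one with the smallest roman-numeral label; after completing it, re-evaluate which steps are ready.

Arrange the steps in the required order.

(i) → (iii) → (iv) → (v) → (vi) → (ii)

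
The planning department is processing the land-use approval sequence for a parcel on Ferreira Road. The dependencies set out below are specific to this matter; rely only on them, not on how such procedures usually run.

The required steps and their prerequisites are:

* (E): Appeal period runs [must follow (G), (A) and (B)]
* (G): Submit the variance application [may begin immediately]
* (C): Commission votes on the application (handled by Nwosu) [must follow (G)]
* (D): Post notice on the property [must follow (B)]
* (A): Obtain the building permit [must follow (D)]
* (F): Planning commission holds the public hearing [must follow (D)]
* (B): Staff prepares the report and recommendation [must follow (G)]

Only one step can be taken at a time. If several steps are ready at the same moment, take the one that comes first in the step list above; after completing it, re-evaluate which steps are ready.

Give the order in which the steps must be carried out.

(G) (C) (B) (D) (A) (E) (F)

Only (G) has no prerequisites, so it is first.
Now (C) and (B) have their prerequisites met. (C) is listed earlier, so (C) next.
That leaves (B) as the only ready step → (B).
That leaves (D) as the only ready step → (D).
Ready: (A) and (F). (A) is listed earlier → (A).
(E) now also ready, so the ready set is {(E), (F)}; (E) is listed earlier → (E).
That leaves (F) as the only ready step → (F).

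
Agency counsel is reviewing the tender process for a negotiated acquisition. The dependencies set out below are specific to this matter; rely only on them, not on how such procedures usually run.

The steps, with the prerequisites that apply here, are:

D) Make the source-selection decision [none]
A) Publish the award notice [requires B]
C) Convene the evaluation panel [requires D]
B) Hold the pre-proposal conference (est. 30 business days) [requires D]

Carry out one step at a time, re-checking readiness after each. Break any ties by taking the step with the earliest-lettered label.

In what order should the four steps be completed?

D is the only step with nothing outstanding, so it goes first.
Ready: B and C. B has the earlier label → B.
Ready: A and C. A has the earlier label → A.
C is the only step now ready → C.

D B A C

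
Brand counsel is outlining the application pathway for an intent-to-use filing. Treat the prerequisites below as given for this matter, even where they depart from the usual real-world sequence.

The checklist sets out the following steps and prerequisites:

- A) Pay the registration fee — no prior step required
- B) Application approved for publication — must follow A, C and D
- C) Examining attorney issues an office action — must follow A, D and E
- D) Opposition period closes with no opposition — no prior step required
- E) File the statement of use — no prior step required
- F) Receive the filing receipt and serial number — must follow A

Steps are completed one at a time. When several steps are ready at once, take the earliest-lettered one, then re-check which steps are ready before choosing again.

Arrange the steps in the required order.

A, D, E, C, B, F

Nothing is required for A, D and E. A has the earlier label → A first.
F now also ready, so the ready set is {D, E, F}; D has the earlier label → D.
E and F are both available; E has the earlier label → E.
C now also ready, so the ready set is {C, F}; C has the earlier label → C.
B now also ready, so the ready set is {B, F}; B has the earlier label → B.
That leaves F as the only ready step → F.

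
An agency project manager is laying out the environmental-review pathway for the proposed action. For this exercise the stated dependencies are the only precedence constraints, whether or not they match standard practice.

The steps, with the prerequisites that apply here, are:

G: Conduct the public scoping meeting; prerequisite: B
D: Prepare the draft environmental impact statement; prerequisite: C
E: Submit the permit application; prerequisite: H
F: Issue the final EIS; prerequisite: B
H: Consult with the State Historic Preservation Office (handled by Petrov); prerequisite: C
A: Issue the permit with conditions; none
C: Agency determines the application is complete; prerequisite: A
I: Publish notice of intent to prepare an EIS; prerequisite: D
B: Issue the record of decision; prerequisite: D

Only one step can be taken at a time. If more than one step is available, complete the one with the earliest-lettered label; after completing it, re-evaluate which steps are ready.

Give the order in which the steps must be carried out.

A has no prerequisites → A first.
C needed A, now all done → C.
D and H are both available; D has the earlier label → D.
Now B, H and I have their prerequisites met. B has the earlier label, so B next.
F, G, H and I are all available; F has the earlier label → F.
Now G, H and I have their prerequisites met. G has the earlier label, so G next.
H and I are both available; H has the earlier label → H.
E and I are both available; E has the earlier label → E.
I is the only step now ready → I.

A → C → D → B → F → G → H → E → I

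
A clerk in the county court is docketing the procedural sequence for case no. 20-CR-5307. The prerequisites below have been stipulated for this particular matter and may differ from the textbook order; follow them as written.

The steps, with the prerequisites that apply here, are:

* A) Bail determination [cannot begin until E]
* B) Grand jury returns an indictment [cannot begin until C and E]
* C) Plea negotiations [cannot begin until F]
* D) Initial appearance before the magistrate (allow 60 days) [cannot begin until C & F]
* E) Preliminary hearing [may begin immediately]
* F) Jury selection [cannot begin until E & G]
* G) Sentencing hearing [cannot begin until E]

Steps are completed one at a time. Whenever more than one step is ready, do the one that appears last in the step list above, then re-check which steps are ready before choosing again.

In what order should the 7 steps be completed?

E, G, F, C, D, B, A

E is the only step with nothing outstanding, so it goes first.
G and A are both available; G is listed later → G.
Now F and A have their prerequisites met. F is listed later, so F next.
C now also ready, so the ready set is {C, A}; C is listed later → C.
D and B now also ready, so the ready set is {D, B, A}; D is listed later → D.
B and A are both available; B is listed later → B.
A needed E, now all done → A.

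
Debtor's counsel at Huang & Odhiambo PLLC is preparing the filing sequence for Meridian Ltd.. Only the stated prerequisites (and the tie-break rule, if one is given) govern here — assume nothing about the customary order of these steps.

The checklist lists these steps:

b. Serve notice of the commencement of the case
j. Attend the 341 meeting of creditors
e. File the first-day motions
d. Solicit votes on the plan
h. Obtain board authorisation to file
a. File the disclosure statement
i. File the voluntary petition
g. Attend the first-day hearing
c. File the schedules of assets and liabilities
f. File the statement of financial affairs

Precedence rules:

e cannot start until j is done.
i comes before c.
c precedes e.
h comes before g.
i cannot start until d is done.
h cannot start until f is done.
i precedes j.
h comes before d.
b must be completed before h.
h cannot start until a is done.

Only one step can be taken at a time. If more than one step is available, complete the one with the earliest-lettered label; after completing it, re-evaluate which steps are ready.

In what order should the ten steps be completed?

Nothing is required for a, b and f. a has the earlier label → a first.
Ready: b and f. b has the earlier label → b.
f is the only step now ready → f.
h is the only step now ready → h.
d and g are both available; d has the earlier label → d.
g and i are both available; g has the earlier label → g.
i is the only step now ready → i.
Ready: c and j. c has the earlier label → c.
j needed i, now all done → j.
e needed c and j, now all done → e.

a, b, f, h, d, g, i, c, j, e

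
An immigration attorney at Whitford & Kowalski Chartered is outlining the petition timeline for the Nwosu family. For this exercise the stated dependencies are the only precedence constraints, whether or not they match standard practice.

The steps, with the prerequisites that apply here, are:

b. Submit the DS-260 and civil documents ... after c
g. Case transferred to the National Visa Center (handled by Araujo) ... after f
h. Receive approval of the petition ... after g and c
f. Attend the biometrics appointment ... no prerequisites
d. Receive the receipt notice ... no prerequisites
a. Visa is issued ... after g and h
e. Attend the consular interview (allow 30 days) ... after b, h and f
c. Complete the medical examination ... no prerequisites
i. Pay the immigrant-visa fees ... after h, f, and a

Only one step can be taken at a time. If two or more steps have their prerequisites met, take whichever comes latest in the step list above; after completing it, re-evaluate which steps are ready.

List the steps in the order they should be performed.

c, d and f have no prerequisites; c is listed later, so c is first.
d, f and b are all available; d is listed later → d.
Now f and b have their prerequisites met. f is listed later, so f next.
g now also ready, so the ready set is {g, b}; g is listed later → g.
h and b are both available; h is listed later → h.
Now a and b have their prerequisites met. a is listed later, so a next.
i now also ready, so the ready set is {i, b}; i is listed later → i.
b needed c, now all done → b.
That leaves e as the only ready step → e.

c, d, f, g, h, a, i, b, e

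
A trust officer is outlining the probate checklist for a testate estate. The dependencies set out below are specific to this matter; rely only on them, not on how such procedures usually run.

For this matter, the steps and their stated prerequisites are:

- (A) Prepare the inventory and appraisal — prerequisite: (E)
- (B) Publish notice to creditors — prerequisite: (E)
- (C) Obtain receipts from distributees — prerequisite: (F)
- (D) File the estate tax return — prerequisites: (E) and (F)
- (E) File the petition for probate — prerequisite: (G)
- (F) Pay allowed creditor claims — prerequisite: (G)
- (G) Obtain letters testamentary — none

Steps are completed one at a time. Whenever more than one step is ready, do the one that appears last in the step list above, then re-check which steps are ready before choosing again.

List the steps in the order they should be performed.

(G), (F), (E), (D), (C), (B), (A)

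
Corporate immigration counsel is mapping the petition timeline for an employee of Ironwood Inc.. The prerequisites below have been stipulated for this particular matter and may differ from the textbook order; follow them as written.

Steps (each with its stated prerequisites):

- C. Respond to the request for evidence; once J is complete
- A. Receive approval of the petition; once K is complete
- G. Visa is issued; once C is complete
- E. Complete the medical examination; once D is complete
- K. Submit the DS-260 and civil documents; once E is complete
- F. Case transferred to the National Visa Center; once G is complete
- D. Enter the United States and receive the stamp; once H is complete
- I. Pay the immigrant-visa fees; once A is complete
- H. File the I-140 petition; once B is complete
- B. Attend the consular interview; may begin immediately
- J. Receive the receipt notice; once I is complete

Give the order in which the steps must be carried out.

B H D E K A I J C G F

B is the only step with nothing outstanding, so it goes first.
H needed B, now all done → H.
Next only D has its prerequisites met → D.
That leaves E as the only ready step → E.
That leaves K as the only ready step → K.
A needed K, now all done → A.
I needed A, now all done → I.
J is the only step now ready → J.
C needed J, now all done → C.
G is the only step now ready → G.
Next only F has its prerequisites met → F.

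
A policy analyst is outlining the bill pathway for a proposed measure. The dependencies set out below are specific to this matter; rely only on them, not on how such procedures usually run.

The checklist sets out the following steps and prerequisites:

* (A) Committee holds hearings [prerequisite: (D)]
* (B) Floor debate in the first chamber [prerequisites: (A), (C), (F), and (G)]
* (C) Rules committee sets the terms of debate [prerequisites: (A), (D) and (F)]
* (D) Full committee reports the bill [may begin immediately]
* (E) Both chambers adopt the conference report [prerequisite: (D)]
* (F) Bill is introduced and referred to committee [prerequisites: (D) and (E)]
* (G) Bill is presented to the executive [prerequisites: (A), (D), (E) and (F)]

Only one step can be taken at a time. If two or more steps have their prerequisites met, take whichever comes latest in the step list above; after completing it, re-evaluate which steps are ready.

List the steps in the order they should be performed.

(D) has no prerequisites → (D) first.
Now (E) and (A) have their prerequisites met. (E) is listed later, so (E) next.
(F) now also ready, so the ready set is {(F), (A)}; (F) is listed later → (F).
That leaves (A) as the only ready step → (A).
(G) and (C) are both available; (G) is listed later → (G).
(C) needed (F), (D) and (A), now all done → (C).
(B) needed (G), (F), (C) and (A), now all done → (B).

(D) → (E) → (F) → (A) → (G) → (C) → (B)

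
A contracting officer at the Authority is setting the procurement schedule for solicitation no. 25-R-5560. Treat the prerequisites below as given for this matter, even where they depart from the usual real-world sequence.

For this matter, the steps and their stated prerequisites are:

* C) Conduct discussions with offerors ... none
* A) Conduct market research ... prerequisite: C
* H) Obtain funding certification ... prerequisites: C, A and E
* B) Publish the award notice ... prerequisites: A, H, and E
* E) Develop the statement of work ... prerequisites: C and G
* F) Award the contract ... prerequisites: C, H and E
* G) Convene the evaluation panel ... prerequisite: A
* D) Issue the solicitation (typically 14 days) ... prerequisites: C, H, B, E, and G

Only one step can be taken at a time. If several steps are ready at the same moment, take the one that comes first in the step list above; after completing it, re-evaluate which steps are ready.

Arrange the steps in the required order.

C is the only step with nothing outstanding, so it goes first.
Next only A has its prerequisites met → A.
G is the only step now ready → G.
E is the only step now ready → E.
H needed C, A and E, now all done → H.
Now B and F have their prerequisites met. B is listed earlier, so B next.
F and D are both available; F is listed earlier → F.
Next only D has its prerequisites met → D.

C, A, G, E, H, B, F, D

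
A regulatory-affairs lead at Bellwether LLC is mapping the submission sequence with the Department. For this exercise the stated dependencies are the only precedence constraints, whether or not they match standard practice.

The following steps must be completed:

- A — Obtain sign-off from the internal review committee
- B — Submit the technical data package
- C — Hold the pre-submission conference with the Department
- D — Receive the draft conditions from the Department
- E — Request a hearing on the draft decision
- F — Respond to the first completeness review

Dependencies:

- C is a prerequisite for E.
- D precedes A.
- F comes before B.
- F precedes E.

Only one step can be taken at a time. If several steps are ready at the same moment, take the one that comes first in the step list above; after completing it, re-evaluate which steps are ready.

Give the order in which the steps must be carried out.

Nothing is required for C, D and F. C is listed earlier → C first.
D and F are both available; D is listed earlier → D.
A now also ready, so the ready set is {A, F}; A is listed earlier → A.
That leaves F as the only ready step → F.
Ready: B and E. B is listed earlier → B.
E needed C and F, now all done → E.

C D A F B E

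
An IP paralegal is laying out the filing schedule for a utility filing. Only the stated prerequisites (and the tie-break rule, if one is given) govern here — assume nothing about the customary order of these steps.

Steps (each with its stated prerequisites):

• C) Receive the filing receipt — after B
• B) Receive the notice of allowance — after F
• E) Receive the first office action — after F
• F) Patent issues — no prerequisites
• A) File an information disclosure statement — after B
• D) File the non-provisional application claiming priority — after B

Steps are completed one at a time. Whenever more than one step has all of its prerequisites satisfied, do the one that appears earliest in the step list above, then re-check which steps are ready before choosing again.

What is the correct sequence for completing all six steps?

F has no prerequisites → F first.
Now B and E have their prerequisites met. B is listed earlier, so B next.
Now C, E, A and D have their prerequisites met. C is listed earlier, so C next.
Ready: E, A and D. E is listed earlier → E.
Ready: A and D. A is listed earlier → A.
D is the only step now ready → D.

F, B, C, E, A, D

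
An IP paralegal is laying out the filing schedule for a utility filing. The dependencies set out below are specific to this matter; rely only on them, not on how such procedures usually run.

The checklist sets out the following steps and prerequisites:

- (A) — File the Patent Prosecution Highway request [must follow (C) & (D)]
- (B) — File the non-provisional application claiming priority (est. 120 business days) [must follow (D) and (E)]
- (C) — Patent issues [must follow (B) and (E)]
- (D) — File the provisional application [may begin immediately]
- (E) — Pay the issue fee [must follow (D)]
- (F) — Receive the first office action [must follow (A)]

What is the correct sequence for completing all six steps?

Only (D) has no prerequisites, so it is first.
(E) needed (D), now all done → (E).
(B) needed (D) and (E), now all done → (B).
(C) needed (B) and (E), now all done → (C).
(A) is the only step now ready → (A).
(F) needed (A), now all done → (F).

(D), (E), (B), (C), (A), (F)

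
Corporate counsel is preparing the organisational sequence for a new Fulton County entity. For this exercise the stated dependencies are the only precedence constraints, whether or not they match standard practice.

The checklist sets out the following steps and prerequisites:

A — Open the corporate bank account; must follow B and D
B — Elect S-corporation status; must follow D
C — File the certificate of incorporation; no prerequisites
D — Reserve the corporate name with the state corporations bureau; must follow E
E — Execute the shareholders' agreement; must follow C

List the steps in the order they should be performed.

C → E → D → B → A

Only C has no prerequisites, so it is first.
Next only E has its prerequisites met → E.
D needed E, now all done → D.
B is the only step now ready → B.
That leaves A as the only ready step → A.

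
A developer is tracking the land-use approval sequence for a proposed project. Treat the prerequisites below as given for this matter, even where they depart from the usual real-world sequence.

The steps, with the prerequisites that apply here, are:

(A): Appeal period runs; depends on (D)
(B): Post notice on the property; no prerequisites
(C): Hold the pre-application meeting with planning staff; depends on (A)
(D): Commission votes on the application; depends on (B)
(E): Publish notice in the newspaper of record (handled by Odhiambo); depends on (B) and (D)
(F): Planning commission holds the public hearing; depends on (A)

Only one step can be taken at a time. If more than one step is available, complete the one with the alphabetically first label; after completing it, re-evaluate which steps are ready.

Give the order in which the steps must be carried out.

(B) has no prerequisites → (B) first.
(D) is the only step now ready → (D).
Now (A) and (E) have their prerequisites met. (A) has the earlier label, so (A) next.
(C), (E) and (F) are all available; (C) has the earlier label → (C).
(E) and (F) are both available; (E) has the earlier label → (E).
(F) is the only step now ready → (F).

(B), (D), (A), (C), (E), (F)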